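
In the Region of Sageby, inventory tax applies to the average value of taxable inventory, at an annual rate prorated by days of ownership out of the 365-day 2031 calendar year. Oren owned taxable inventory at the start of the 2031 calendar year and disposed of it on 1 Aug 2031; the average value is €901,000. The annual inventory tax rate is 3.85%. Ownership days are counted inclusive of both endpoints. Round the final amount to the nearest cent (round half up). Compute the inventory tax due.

Days held (1 Jan – 1 Aug 2031): 213 out of 365
Tax = €901,000 × 3.85% × 213/365 = €20,242.8781

€20,242.88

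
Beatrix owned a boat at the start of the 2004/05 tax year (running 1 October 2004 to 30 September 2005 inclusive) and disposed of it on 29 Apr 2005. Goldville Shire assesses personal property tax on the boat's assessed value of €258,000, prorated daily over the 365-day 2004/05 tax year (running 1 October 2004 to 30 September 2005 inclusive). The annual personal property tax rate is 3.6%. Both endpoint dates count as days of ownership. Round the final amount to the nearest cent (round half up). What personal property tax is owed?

€5,369.23

Days held (1 Oct 2004 – 29 Apr 2005): 211 out of 365
Tax = €258,000 × 3.6% × 211/365 = €5,369.2274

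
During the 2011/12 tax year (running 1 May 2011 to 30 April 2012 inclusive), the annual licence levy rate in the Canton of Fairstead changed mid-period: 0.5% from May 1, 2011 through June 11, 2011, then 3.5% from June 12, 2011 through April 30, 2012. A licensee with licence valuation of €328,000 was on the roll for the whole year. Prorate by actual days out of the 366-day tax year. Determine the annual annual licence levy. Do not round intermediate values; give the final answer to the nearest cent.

€10,350.82

May 1 – June 11, 2011: 42 days at 0.5% → €328,000 × 0.5% × 42/366 = €188.1967
June 12, 2011 – April 30, 2012: 324 days at 3.5% → €328,000 × 3.5% × 324/366 = €10,162.6230
Total = €10,350.8197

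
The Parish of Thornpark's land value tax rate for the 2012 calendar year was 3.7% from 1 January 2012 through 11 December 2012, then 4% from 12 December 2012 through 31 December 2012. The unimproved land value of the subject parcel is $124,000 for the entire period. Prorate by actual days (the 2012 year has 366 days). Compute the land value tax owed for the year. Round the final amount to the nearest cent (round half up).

1 January – 11 December 2012: 346 days at 3.7% → $124,000 × 3.7% × 346/366 = $4,337.2896
12 December – 31 December 2012: 20 days at 4% → $124,000 × 4% × 20/366 = $271.0383
Total = $4,608.3279

$4,608.33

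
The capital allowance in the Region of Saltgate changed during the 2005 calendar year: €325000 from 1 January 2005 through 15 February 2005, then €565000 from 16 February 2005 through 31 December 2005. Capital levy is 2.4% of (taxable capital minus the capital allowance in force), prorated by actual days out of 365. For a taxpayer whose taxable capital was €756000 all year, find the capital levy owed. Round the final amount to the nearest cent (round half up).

€5309.92

1 January – 15 February 2005: 46 days, exemption €325000 → (€756000 − €325000) × 2.4% × 46/365 = €1303.6274
16 February – 31 December 2005: 319 days, exemption €565000 → (€756000 − €565000) × 2.4% × 319/365 = €4006.2904
Total = €5309.9178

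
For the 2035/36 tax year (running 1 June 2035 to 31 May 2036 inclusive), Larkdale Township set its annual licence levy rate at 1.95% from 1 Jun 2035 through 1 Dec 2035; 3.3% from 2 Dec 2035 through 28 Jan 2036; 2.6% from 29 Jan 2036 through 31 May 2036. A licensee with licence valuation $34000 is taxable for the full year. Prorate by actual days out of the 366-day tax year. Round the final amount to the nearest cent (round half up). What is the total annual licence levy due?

$810.61

1 Jun – 1 Dec 2035: 184 days at 1.95% → $34000 × 1.95% × 184/366 = $333.3115
2 Dec 2035 – 28 Jan 2036: 58 days at 3.3% → $34000 × 3.3% × 58/366 = $177.8033
29 Jan – 31 May 2036: 124 days at 2.6% → $34000 × 2.6% × 124/366 = $299.4973
Total = $810.6120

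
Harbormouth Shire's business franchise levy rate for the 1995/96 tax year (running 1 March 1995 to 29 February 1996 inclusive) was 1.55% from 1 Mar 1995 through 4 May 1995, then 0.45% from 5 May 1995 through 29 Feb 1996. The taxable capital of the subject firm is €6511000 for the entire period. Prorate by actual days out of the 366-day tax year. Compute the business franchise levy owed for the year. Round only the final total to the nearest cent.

1 Mar – 4 May 1995: 65 days at 1.55% → €6511000 × 1.55% × 65/366 = €17923.0396
5 May 1995 – 29 Feb 1996: 301 days at 0.45% → €6511000 × 0.45% × 301/366 = €24096.0369
Total = €42019.0765

€42019.08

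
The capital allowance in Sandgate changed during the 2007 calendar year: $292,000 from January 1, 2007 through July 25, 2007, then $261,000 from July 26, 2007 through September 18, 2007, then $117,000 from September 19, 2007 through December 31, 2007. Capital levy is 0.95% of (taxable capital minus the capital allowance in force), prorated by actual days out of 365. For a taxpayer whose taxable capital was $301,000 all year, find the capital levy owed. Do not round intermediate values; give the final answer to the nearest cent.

January 1 – July 25, 2007: 206 days, exemption $292,000 → ($301,000 − $292,000) × 0.95% × 206/365 = $48.2548
July 26 – September 18, 2007: 55 days, exemption $261,000 → ($301,000 − $261,000) × 0.95% × 55/365 = $57.2603
September 19 – December 31, 2007: 104 days, exemption $117,000 → ($301,000 − $117,000) × 0.95% × 104/365 = $498.0603
Total = $603.5753

$603.58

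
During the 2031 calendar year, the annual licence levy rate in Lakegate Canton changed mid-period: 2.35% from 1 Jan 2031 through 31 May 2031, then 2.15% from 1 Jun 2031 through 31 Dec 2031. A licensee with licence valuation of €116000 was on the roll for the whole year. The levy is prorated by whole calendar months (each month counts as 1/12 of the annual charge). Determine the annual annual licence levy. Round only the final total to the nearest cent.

€2590.67

1 Jan – 31 May 2031: 5 months at 2.35% → €116000 × 2.35% × 5/12 = €1135.8333
1 Jun – 31 Dec 2031: 7 months at 2.15% → €116000 × 2.15% × 7/12 = €1454.8333
Total = €2590.6667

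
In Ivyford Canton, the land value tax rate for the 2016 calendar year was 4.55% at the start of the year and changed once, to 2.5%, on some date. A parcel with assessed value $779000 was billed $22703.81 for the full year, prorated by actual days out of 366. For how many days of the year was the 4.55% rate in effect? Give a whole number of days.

Let d = days at the first rate; then 366 − d days at the second rate.
$779000 × [4.55%·d + 2.5%·(366−d)] / 366 = $22703.81
Solving gives d = 74, so the new rate took effect on March 15, 2016.

74 days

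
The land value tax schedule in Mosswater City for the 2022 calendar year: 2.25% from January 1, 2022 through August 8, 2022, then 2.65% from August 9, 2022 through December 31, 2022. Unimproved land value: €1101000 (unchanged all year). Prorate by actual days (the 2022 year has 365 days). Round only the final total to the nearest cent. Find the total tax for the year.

January 1 – August 8, 2022: 220 days at 2.25% → €1101000 × 2.25% × 220/365 = €14931.3699
August 9 – December 31, 2022: 145 days at 2.65% → €1101000 × 2.65% × 145/365 = €11590.6644
Total = €26522.0342

€26522.03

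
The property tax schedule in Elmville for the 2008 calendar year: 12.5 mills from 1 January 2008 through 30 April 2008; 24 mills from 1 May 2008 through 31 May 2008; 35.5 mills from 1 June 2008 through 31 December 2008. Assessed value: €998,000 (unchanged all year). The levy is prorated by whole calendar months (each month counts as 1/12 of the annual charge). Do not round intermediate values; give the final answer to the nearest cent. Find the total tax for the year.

€26,821.25

1 January – 30 April 2008: 4 months at 12.5 mills → €998,000 × 1.25% × 4/12 = €4,158.3333
1 May – 31 May 2008: 1 month at 24 mills → €998,000 × 2.4% × 1/12 = €1,996.0000
1 June – 31 December 2008: 7 months at 35.5 mills → €998,000 × 3.55% × 7/12 = €20,666.9167
Total = €26,821.2500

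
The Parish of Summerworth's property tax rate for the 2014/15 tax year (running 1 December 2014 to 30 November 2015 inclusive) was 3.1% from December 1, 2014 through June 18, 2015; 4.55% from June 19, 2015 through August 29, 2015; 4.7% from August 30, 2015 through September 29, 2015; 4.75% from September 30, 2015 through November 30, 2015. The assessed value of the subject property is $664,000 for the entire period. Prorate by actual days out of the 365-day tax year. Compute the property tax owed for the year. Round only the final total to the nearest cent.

December 1, 2014 – June 18, 2015: 200 days at 3.1% → $664,000 × 3.1% × 200/365 = $11,278.9041
June 19 – August 29, 2015: 72 days at 4.55% → $664,000 × 4.55% × 72/365 = $5,959.6274
August 30 – September 29, 2015: 31 days at 4.7% → $664,000 × 4.7% × 31/365 = $2,650.5425
September 30 – November 30, 2015: 62 days at 4.75% → $664,000 × 4.75% × 62/365 = $5,357.4795
Total = $25,246.5534

$25,246.55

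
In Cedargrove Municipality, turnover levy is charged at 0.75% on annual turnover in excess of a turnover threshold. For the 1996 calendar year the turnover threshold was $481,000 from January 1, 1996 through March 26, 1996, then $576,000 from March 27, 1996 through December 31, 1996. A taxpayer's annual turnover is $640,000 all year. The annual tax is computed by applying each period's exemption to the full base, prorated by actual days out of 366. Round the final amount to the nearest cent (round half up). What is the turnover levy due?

January 1 – March 26, 1996: 86 days, exemption $481,000 → ($640,000 − $481,000) × 0.75% × 86/366 = $280.2049
March 27 – December 31, 1996: 280 days, exemption $576,000 → ($640,000 − $576,000) × 0.75% × 280/366 = $367.2131
Total = $647.4180

$647.42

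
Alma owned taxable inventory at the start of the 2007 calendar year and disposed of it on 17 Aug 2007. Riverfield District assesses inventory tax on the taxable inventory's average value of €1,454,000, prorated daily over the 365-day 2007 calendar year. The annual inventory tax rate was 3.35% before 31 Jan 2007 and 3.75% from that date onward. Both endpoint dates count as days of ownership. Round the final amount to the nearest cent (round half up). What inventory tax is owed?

€33,730.81

1 Jan – 30 Jan 2007: 30 days at 3.35% → €1,454,000 × 3.35% × 30/365 = €4,003.4795
31 Jan – 17 Aug 2007: 199 days at 3.75% → €1,454,000 × 3.75% × 199/365 = €29,727.3288
Total = €33,730.8082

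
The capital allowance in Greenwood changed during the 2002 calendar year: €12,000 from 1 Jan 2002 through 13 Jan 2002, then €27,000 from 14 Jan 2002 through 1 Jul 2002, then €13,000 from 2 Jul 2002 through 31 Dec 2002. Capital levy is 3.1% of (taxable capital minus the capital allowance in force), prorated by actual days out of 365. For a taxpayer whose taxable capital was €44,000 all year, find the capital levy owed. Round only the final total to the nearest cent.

€761.16

1 Jan – 13 Jan 2002: 13 days, exemption €12,000 → (€44,000 − €12,000) × 3.1% × 13/365 = €35.3315
14 Jan – 1 Jul 2002: 169 days, exemption €27,000 → (€44,000 − €27,000) × 3.1% × 169/365 = €244.0082
2 Jul – 31 Dec 2002: 183 days, exemption €13,000 → (€44,000 − €13,000) × 3.1% × 183/365 = €481.8164
Total = €761.1562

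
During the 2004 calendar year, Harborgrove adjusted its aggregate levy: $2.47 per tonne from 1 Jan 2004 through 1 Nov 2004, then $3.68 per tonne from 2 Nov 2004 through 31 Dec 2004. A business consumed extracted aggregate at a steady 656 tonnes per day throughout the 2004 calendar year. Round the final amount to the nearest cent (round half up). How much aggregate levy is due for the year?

1 Jan – 1 Nov 2004: 306 days × 656 tonnes/day = 200,736 tonnes at $2.47/tonne → $495817.92
2 Nov – 31 Dec 2004: 60 days × 656 tonnes/day = 39,360 tonnes at $3.68/tonne → $144844.80

$640662.72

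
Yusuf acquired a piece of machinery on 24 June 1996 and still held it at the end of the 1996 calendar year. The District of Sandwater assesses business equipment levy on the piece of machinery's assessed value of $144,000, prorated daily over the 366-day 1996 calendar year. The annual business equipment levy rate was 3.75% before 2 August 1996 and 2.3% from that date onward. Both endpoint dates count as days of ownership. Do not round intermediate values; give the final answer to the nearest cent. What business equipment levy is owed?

$1,950.89

24 June – 1 August 1996: 39 days at 3.75% → $144,000 × 3.75% × 39/366 = $575.4098
2 August – 31 December 1996: 152 days at 2.3% → $144,000 × 2.3% × 152/366 = $1,375.4754
Total = $1,950.8852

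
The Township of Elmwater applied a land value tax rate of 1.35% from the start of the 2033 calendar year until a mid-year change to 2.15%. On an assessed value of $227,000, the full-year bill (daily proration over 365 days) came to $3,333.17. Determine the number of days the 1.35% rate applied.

Let d = days at the first rate; then 365 − d days at the second rate.
$227,000 × [1.35%·d + 2.15%·(365−d)] / 365 = $3,333.17
Solving gives d = 311, so the new rate took effect on 8 November 2033.

311 days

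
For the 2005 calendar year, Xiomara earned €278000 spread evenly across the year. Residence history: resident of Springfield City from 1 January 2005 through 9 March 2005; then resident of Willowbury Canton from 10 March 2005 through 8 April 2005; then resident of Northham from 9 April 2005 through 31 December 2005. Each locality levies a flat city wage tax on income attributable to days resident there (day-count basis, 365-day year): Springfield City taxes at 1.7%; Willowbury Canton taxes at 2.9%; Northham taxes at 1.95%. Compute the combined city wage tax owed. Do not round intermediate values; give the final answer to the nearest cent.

Springfield City, 1 January – 9 March 2005: 68 days → €278000 × 1.7% × 68/365 = €880.4603
Willowbury Canton, 10 March – 8 April 2005: 30 days → €278000 × 2.9% × 30/365 = €662.6301
Northham, 9 April – 31 December 2005: 267 days → €278000 × 1.95% × 267/365 = €3965.4986
Total = €5508.5890

€5508.59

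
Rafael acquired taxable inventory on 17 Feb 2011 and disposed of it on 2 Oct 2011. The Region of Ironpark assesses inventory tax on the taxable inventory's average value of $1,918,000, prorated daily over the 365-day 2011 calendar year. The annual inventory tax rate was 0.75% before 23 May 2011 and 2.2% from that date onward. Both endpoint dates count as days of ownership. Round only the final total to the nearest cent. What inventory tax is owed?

17 Feb – 22 May 2011: 95 days at 0.75% → $1,918,000 × 0.75% × 95/365 = $3,744.0411
23 May – 2 Oct 2011: 133 days at 2.2% → $1,918,000 × 2.2% × 133/365 = $15,375.5288
Total = $19,119.5699

$19,119.57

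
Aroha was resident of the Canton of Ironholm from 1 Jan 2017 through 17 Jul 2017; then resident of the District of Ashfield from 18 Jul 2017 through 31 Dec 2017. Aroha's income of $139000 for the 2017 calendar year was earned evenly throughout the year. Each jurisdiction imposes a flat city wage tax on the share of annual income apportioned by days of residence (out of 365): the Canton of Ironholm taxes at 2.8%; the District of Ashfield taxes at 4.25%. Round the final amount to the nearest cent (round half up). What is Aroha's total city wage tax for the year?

$4814.16

The Canton of Ironholm, 1 Jan – 17 Jul 2017: 198 days → $139000 × 2.8% × 198/365 = $2111.2767
The District of Ashfield, 18 Jul – 31 Dec 2017: 167 days → $139000 × 4.25% × 167/365 = $2702.8836
Total = $4814.1603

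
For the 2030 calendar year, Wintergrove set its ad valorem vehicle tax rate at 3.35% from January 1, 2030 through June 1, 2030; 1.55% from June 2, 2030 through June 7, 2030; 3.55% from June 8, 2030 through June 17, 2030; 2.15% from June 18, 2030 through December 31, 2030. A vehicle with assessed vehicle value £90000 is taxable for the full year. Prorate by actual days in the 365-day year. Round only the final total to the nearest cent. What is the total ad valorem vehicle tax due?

£2410.40

January 1 – June 1, 2030: 152 days at 3.35% → £90000 × 3.35% × 152/365 = £1255.5616
June 2 – June 7, 2030: 6 days at 1.55% → £90000 × 1.55% × 6/365 = £22.9315
June 8 – June 17, 2030: 10 days at 3.55% → £90000 × 3.55% × 10/365 = £87.5342
June 18 – December 31, 2030: 197 days at 2.15% → £90000 × 2.15% × 197/365 = £1044.3699
Total = £2410.3973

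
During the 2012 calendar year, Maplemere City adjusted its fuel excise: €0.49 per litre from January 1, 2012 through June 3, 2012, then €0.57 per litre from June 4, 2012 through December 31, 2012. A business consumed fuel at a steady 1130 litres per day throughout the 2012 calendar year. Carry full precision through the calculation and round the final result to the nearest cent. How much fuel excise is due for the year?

January 1 – June 3, 2012: 155 days × 1130 litres/day = 175,150 litres at €0.49/litre → €85,823.50
June 4 – December 31, 2012: 211 days × 1130 litres/day = 238,430 litres at €0.57/litre → €135,905.10

€221,728.60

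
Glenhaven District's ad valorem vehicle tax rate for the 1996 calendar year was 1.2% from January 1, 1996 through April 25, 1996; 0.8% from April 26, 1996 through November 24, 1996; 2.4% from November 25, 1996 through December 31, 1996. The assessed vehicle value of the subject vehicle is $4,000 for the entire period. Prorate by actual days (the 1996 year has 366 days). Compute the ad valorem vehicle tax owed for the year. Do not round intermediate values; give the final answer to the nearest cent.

$43.54

January 1 – April 25, 1996: 116 days at 1.2% → $4,000 × 1.2% × 116/366 = $15.2131
April 26 – November 24, 1996: 213 days at 0.8% → $4,000 × 0.8% × 213/366 = $18.6230
November 25 – December 31, 1996: 37 days at 2.4% → $4,000 × 2.4% × 37/366 = $9.7049
Total = $43.5410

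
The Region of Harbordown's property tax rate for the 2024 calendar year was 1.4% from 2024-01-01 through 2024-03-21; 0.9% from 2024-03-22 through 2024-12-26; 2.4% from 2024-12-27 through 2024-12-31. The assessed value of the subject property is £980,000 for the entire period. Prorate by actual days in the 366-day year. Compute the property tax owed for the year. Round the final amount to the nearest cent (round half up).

£10,105.25

2024-01-01 to 2024-03-21: 81 days at 1.4% → £980,000 × 1.4% × 81/366 = £3,036.3934
2024-03-22 to 2024-12-26: 280 days at 0.9% → £980,000 × 0.9% × 280/366 = £6,747.5410
2024-12-27 to 2024-12-31: 5 days at 2.4% → £980,000 × 2.4% × 5/366 = £321.3115
Total = £10,105.2459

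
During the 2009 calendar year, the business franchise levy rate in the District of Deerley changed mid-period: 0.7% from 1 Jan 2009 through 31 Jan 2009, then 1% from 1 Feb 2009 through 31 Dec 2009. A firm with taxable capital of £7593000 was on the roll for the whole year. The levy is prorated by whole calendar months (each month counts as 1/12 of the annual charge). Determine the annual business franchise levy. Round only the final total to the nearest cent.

£74031.75

1 Jan – 31 Jan 2009: 1 month at 0.7% → £7593000 × 0.7% × 1/12 = £4429.2500
1 Feb – 31 Dec 2009: 11 months at 1% → £7593000 × 1% × 11/12 = £69602.5000
Total = £74031.7500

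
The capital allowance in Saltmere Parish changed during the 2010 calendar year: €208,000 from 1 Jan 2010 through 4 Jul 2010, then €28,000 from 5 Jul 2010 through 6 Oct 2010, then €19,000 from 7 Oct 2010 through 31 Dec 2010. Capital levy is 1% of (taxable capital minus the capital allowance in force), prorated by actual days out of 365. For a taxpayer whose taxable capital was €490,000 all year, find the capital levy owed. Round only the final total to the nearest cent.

1 Jan – 4 Jul 2010: 185 days, exemption €208,000 → (€490,000 − €208,000) × 1% × 185/365 = €1,429.3151
5 Jul – 6 Oct 2010: 94 days, exemption €28,000 → (€490,000 − €28,000) × 1% × 94/365 = €1,189.8082
7 Oct – 31 Dec 2010: 86 days, exemption €19,000 → (€490,000 − €19,000) × 1% × 86/365 = €1,109.7534
Total = €3,728.8767

€3,728.88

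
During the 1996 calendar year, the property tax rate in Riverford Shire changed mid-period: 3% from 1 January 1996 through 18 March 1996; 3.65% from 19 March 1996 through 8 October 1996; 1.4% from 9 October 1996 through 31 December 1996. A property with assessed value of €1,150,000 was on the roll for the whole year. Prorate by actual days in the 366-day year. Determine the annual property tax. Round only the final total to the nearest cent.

€34,443.44

1 January – 18 March 1996: 78 days at 3% → €1,150,000 × 3% × 78/366 = €7,352.4590
19 March – 8 October 1996: 204 days at 3.65% → €1,150,000 × 3.65% × 204/366 = €23,395.9016
9 October – 31 December 1996: 84 days at 1.4% → €1,150,000 × 1.4% × 84/366 = €3,695.0820
Total = €34,443.4426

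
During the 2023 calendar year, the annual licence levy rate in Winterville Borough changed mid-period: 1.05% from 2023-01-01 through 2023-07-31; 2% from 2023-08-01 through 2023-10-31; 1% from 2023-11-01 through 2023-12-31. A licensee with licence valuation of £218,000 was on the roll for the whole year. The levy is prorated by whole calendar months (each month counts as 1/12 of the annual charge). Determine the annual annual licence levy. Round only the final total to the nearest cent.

2023-01-01 to 2023-07-31: 7 months at 1.05% → £218,000 × 1.05% × 7/12 = £1,335.2500
2023-08-01 to 2023-10-31: 3 months at 2% → £218,000 × 2% × 3/12 = £1,090.0000
2023-11-01 to 2023-12-31: 2 months at 1% → £218,000 × 1% × 2/12 = £363.3333
Total = £2,788.5833

£2,788.58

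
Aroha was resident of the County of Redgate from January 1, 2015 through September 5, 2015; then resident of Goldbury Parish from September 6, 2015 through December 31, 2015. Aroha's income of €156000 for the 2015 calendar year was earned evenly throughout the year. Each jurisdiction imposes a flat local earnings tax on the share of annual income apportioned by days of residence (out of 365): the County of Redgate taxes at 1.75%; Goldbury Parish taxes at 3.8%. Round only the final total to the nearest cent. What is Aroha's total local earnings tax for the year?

€3755.11

The County of Redgate, January 1 – September 5, 2015: 248 days → €156000 × 1.75% × 248/365 = €1854.9041
Goldbury Parish, September 6 – December 31, 2015: 117 days → €156000 × 3.8% × 117/365 = €1900.2082
Total = €3755.1123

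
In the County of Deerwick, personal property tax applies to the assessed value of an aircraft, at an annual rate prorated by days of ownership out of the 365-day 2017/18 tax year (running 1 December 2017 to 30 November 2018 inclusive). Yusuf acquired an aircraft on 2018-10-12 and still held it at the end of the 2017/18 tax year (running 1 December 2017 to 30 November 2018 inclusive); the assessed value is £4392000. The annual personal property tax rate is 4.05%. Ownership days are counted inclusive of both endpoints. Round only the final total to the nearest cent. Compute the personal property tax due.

Days held (2018-10-12 to 2018-11-30): 50 out of 365
Tax = £4392000 × 4.05% × 50/365 = £24366.5753

£24366.58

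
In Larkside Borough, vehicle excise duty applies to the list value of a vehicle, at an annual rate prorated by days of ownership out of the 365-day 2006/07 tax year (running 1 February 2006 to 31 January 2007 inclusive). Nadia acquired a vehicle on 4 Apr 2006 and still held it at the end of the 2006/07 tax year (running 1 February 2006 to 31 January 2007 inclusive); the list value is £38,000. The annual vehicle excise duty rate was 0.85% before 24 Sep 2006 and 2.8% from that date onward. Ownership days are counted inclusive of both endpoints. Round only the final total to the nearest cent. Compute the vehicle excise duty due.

4 Apr – 23 Sep 2006: 173 days at 0.85% → £38,000 × 0.85% × 173/365 = £153.0932
24 Sep 2006 – 31 Jan 2007: 130 days at 2.8% → £38,000 × 2.8% × 130/365 = £378.9589
Total = £532.0521

£532.05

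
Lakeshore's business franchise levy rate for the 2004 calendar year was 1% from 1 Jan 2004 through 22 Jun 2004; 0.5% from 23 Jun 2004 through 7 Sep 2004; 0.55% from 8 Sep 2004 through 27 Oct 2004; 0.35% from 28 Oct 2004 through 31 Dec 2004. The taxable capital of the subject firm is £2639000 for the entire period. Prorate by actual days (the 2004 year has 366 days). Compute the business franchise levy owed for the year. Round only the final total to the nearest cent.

1 Jan – 22 Jun 2004: 174 days at 1% → £2639000 × 1% × 174/366 = £12546.0656
23 Jun – 7 Sep 2004: 77 days at 0.5% → £2639000 × 0.5% × 77/366 = £2775.9973
8 Sep – 27 Oct 2004: 50 days at 0.55% → £2639000 × 0.55% × 50/366 = £1982.8552
28 Oct – 31 Dec 2004: 65 days at 0.35% → £2639000 × 0.35% × 65/366 = £1640.3620
Total = £18945.2801

£18945.28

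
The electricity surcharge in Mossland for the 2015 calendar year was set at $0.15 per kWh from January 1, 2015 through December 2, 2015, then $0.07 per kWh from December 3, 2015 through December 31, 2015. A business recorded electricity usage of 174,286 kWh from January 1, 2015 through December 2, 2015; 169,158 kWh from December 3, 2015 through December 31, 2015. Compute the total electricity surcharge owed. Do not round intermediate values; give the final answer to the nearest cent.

January 1 – December 2, 2015: 174,286 kWh at $0.15/kWh → $26,142.90
December 3 – December 31, 2015: 169,158 kWh at $0.07/kWh → $11,841.06

$37,983.96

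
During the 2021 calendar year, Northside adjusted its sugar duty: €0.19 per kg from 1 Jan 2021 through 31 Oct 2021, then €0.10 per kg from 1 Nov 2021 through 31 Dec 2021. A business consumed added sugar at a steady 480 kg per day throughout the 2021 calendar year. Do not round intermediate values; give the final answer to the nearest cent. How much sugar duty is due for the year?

€30,652.80

1 Jan – 31 Oct 2021: 304 days × 480 kg/day = 145,920 kg at €0.19/kg → €27,724.80
1 Nov – 31 Dec 2021: 61 days × 480 kg/day = 29,280 kg at €0.10/kg → €2,928.00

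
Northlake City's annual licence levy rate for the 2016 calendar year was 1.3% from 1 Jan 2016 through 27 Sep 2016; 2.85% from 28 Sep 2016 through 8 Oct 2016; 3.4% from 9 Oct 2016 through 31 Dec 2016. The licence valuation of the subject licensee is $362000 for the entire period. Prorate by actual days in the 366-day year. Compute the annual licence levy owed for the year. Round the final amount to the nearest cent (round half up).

1 Jan – 27 Sep 2016: 271 days at 1.3% → $362000 × 1.3% × 271/366 = $3484.4973
28 Sep – 8 Oct 2016: 11 days at 2.85% → $362000 × 2.85% × 11/366 = $310.0738
9 Oct – 31 Dec 2016: 84 days at 3.4% → $362000 × 3.4% × 84/366 = $2824.7869
Total = $6619.3579

$6619.36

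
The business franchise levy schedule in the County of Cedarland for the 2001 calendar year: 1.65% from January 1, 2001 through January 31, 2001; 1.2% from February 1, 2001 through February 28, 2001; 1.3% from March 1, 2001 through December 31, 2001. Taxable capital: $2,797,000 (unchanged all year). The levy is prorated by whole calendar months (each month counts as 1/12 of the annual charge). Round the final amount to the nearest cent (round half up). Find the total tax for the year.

January 1 – January 31, 2001: 1 month at 1.65% → $2,797,000 × 1.65% × 1/12 = $3,845.8750
February 1 – February 28, 2001: 1 month at 1.2% → $2,797,000 × 1.2% × 1/12 = $2,797.0000
March 1 – December 31, 2001: 10 months at 1.3% → $2,797,000 × 1.3% × 10/12 = $30,300.8333
Total = $36,943.7083

$36,943.71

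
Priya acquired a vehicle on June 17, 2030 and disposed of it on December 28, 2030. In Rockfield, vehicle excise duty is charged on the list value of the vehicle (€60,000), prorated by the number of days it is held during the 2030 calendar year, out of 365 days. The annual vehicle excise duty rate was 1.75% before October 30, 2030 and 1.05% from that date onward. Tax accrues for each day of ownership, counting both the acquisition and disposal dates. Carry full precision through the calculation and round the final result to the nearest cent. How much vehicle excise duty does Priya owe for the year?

€491.92

June 17 – October 29, 2030: 135 days at 1.75% → €60,000 × 1.75% × 135/365 = €388.3562
October 30 – December 28, 2030: 60 days at 1.05% → €60,000 × 1.05% × 60/365 = €103.5616
Total = €491.9178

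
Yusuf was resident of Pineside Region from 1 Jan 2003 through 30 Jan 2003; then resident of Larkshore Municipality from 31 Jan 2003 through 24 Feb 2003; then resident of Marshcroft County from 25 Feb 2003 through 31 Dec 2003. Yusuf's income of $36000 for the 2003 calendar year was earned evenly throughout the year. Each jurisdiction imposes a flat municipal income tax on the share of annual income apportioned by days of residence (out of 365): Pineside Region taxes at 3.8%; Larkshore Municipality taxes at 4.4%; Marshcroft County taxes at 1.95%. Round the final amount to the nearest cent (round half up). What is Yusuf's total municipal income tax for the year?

Pineside Region, 1 Jan – 30 Jan 2003: 30 days → $36000 × 3.8% × 30/365 = $112.4384
Larkshore Municipality, 31 Jan – 24 Feb 2003: 25 days → $36000 × 4.4% × 25/365 = $108.4932
Marshcroft County, 25 Feb – 31 Dec 2003: 310 days → $36000 × 1.95% × 310/365 = $596.2192
Total = $817.1507

$817.15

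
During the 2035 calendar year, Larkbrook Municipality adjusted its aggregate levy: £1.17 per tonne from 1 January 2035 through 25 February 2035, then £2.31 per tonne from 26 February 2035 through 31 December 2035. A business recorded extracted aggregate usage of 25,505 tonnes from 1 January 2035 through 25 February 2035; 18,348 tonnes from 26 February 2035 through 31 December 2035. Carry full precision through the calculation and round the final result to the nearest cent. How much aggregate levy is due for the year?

1 January – 25 February 2035: 25,505 tonnes at £1.17/tonne → £29,840.85
26 February – 31 December 2035: 18,348 tonnes at £2.31/tonne → £42,383.88

£72,224.73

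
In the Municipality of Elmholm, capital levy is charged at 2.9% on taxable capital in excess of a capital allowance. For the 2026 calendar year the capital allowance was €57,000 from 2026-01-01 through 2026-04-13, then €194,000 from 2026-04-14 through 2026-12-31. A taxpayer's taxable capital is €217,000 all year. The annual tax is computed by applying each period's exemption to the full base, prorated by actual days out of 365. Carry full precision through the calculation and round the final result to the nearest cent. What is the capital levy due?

€1,788.15

2026-01-01 to 2026-04-13: 103 days, exemption €57,000 → (€217,000 − €57,000) × 2.9% × 103/365 = €1,309.3699
2026-04-14 to 2026-12-31: 262 days, exemption €194,000 → (€217,000 − €194,000) × 2.9% × 262/365 = €478.7781
Total = €1,788.1479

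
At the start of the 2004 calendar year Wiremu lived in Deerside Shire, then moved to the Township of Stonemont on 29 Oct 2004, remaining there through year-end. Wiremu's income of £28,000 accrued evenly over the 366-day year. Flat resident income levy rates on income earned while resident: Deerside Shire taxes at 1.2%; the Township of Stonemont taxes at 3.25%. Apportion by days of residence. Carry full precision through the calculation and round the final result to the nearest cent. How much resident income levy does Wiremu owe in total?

Deerside Shire, 1 Jan – 28 Oct 2004: 302 days → £28,000 × 1.2% × 302/366 = £277.2459
The Township of Stonemont, 29 Oct – 31 Dec 2004: 64 days → £28,000 × 3.25% × 64/366 = £159.1257
Total = £436.3716

£436.37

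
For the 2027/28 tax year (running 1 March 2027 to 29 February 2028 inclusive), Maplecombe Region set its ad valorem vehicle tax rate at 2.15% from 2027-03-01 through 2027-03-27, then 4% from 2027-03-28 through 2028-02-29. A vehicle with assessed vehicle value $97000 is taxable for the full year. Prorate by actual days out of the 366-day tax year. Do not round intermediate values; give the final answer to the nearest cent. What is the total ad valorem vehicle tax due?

$3747.62

2027-03-01 to 2027-03-27: 27 days at 2.15% → $97000 × 2.15% × 27/366 = $153.8484
2027-03-28 to 2028-02-29: 339 days at 4% → $97000 × 4% × 339/366 = $3593.7705
Total = $3747.6189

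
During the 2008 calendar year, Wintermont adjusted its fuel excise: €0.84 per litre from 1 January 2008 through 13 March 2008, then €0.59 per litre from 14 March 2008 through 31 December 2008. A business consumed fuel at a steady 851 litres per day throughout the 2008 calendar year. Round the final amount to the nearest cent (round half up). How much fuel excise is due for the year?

€199,295.69

1 January – 13 March 2008: 73 days × 851 litres/day = 62,123 litres at €0.84/litre → €52,183.32
14 March – 31 December 2008: 293 days × 851 litres/day = 249,343 litres at €0.59/litre → €147,112.37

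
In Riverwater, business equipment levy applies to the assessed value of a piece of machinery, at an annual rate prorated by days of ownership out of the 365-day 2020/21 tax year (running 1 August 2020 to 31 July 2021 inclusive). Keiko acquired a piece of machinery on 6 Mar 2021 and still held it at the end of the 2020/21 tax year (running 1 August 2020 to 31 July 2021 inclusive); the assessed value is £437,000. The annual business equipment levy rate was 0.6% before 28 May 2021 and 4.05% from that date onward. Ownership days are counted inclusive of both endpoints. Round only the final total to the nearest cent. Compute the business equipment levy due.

6 Mar – 27 May 2021: 83 days at 0.6% → £437,000 × 0.6% × 83/365 = £596.2356
28 May – 31 Jul 2021: 65 days at 4.05% → £437,000 × 4.05% × 65/365 = £3,151.7877
Total = £3,748.0233

£3,748.02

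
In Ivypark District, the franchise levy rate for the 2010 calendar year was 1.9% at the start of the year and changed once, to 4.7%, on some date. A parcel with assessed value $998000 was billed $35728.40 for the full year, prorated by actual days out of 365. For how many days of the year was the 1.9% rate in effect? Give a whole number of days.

Let d = days at the first rate; then 365 − d days at the second rate.
$998000 × [1.9%·d + 4.7%·(365−d)] / 365 = $35728.40
Solving gives d = 146, so the new rate took effect on 27 May 2010.

146 days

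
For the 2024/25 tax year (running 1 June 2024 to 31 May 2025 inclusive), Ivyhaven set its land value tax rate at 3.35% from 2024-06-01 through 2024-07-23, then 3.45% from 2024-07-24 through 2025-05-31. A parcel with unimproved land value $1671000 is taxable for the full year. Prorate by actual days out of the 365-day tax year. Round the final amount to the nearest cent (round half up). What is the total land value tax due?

2024-06-01 to 2024-07-23: 53 days at 3.35% → $1671000 × 3.35% × 53/365 = $8128.3849
2024-07-24 to 2025-05-31: 312 days at 3.45% → $1671000 × 3.45% × 312/365 = $49278.4767
Total = $57406.8616

$57406.86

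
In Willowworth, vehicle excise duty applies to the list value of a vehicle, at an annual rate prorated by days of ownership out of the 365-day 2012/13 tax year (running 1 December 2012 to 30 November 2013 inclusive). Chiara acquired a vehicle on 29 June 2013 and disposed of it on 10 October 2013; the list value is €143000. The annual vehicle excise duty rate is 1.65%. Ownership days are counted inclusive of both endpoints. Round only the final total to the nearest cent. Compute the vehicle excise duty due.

Days held (29 June – 10 October 2013): 104 out of 365
Tax = €143000 × 1.65% × 104/365 = €672.2959

€672.30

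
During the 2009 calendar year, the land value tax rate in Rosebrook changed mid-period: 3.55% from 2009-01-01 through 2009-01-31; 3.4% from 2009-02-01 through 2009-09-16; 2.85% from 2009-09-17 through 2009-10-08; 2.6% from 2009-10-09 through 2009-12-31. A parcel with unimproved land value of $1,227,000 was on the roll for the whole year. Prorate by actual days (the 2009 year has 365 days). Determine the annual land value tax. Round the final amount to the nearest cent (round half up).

2009-01-01 to 2009-01-31: 31 days at 3.55% → $1,227,000 × 3.55% × 31/365 = $3,699.4890
2009-02-01 to 2009-09-16: 228 days at 3.4% → $1,227,000 × 3.4% × 228/365 = $26,059.4630
2009-09-17 to 2009-10-08: 22 days at 2.85% → $1,227,000 × 2.85% × 22/365 = $2,107.7507
2009-10-09 to 2009-12-31: 84 days at 2.6% → $1,227,000 × 2.6% × 84/365 = $7,341.8301
Total = $39,208.5329

$39,208.53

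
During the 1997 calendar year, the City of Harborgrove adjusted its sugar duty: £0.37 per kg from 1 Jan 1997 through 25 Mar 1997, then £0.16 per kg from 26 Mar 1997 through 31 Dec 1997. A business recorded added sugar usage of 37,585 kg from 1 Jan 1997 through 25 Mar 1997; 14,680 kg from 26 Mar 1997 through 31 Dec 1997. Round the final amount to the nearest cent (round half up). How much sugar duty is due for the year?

£16255.25

1 Jan – 25 Mar 1997: 37,585 kg at £0.37/kg → £13906.45
26 Mar – 31 Dec 1997: 14,680 kg at £0.16/kg → £2348.80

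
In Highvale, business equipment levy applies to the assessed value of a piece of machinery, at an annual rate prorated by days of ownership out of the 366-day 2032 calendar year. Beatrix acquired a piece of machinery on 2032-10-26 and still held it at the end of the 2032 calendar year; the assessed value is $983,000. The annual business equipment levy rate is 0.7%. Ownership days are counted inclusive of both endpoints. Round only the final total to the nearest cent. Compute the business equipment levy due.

$1,259.64

Days held (2032-10-26 to 2032-12-31): 67 out of 366
Tax = $983,000 × 0.7% × 67/366 = $1,259.6366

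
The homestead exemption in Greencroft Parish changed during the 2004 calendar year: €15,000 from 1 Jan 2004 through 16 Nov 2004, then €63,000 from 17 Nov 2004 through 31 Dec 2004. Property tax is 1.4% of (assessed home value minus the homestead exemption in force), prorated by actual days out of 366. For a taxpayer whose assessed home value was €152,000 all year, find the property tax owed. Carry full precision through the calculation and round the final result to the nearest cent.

1 Jan – 16 Nov 2004: 321 days, exemption €15,000 → (€152,000 − €15,000) × 1.4% × 321/366 = €1,682.1803
17 Nov – 31 Dec 2004: 45 days, exemption €63,000 → (€152,000 − €63,000) × 1.4% × 45/366 = €153.1967
Total = €1,835.3770

€1,835.38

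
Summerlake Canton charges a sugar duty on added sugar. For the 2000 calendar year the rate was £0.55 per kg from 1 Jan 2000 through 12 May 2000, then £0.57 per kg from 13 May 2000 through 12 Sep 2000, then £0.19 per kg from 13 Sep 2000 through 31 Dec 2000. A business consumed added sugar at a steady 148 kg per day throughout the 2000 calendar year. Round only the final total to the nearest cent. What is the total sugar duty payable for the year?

£24295.68

1 Jan – 12 May 2000: 133 days × 148 kg/day = 19,684 kg at £0.55/kg → £10826.20
13 May – 12 Sep 2000: 123 days × 148 kg/day = 18,204 kg at £0.57/kg → £10376.28
13 Sep – 31 Dec 2000: 110 days × 148 kg/day = 16,280 kg at £0.19/kg → £3093.20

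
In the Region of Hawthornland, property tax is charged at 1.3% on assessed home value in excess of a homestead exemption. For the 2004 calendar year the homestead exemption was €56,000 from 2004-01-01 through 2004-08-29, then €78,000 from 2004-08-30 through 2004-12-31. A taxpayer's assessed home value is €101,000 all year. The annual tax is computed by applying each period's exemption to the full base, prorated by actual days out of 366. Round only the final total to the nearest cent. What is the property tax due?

€488.10

2004-01-01 to 2004-08-29: 242 days, exemption €56,000 → (€101,000 − €56,000) × 1.3% × 242/366 = €386.8033
2004-08-30 to 2004-12-31: 124 days, exemption €78,000 → (€101,000 − €78,000) × 1.3% × 124/366 = €101.3005
Total = €488.1038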